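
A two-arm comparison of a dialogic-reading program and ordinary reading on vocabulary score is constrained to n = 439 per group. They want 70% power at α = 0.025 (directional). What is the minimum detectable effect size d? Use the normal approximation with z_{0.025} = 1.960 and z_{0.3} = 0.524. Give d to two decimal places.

For two independent groups of n = 439 each: d_min = (z_{α} + z_β)·√(2/n).
z-sum = 1.960 + 0.524 = 2.484.
d_min = 2.484 × √(2/439) = 2.484 × 0.0675 = 0.168.

d_min ≈ 0.17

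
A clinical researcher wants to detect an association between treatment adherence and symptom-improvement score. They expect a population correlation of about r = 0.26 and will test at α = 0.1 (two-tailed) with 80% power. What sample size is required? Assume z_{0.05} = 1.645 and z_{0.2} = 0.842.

n = 91

Fisher's z: C = ½·ln((1+r)/(1−r)) = ½·ln(1.7027) = 0.2661.
n = ((z_{α/2} + z_β)/C)² + 3.
(1.645 + 0.842) / 0.2661 = 2.487 / 0.2661 = 9.346.
n = 9.346² + 3 = 87.35 + 3 = 90.3.
Round up.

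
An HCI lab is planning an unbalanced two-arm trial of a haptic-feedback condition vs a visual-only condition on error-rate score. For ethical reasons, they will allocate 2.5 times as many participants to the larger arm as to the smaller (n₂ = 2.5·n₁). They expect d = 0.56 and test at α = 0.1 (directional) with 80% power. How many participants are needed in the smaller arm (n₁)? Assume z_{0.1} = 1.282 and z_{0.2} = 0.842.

n₁ = 21

With allocation ratio k = n₂/n₁ = 2.5, Var(x̄₁−x̄₂) = σ²(1/n₁ + 1/(k·n₁)) = σ²·(k+1)/(k·n₁).
So n₁ = (1 + 1/k)·((z_{α} + z_β)/d)² = 1.400 × (2.124/0.56)².
n₁ = 1.400 × 14.39 = 20.1.
Round up: n₁ = 21, giving n₂ = ⌈2.5 × 21⌉ = ⌈52.5⌉ = 53.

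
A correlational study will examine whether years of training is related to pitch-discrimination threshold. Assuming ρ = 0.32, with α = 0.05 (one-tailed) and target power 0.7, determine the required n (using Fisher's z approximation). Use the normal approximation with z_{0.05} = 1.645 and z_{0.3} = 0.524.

Fisher's z: C = ½·ln((1+r)/(1−r)) = ½·ln(1.9412) = 0.3316.
n = ((z_{α} + z_β)/C)² + 3.
(1.645 + 0.524) / 0.3316 = 2.169 / 0.3316 = 6.541.
n = 6.541² + 3 = 42.78 + 3 = 45.8.
Round up.

n = 46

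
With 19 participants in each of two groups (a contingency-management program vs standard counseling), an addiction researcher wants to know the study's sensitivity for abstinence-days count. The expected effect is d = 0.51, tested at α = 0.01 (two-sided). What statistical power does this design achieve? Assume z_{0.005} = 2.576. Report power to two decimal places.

power ≈ 0.16

For two equal groups, power = Φ(d·√(n/2) − z_{α/2}).
d·√(n/2) = 0.51 × √(19/2) = 0.51 × 3.082 = 1.572.
z_β = 1.572 − 2.576 = -1.004.
Power = Φ(-1.004) = 0.158.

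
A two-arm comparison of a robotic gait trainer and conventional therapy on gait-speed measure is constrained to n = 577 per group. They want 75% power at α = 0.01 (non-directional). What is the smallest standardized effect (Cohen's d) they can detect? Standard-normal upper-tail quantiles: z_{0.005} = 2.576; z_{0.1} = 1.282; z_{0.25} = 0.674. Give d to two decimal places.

For two independent groups of n = 577 each: d_min = (z_{α/2} + z_β)·√(2/n).
z-sum = 2.576 + 0.674 = 3.250.
d_min = 3.250 × √(2/577) = 3.250 × 0.0589 = 0.191.

d_min ≈ 0.19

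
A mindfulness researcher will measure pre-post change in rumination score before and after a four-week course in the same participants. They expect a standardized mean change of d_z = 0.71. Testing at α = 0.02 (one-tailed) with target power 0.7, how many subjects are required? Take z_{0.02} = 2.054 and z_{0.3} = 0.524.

For a paired (one-sample on differences) test: n = ((z_{α} + z_β) / d)².
z_{α} + z_β = 2.054 + 0.524 = 2.578.
n = (2.578 / 0.71)² = 3.631² = 13.18.
Round up.

n = 14 pairs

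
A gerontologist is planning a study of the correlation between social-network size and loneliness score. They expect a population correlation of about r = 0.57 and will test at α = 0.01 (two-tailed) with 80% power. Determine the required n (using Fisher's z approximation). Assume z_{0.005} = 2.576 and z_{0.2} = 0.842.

n = 31

Fisher's z: C = ½·ln((1+r)/(1−r)) = ½·ln(3.6512) = 0.6475.
n = ((z_{α/2} + z_β)/C)² + 3.
(2.576 + 0.842) / 0.6475 = 3.418 / 0.6475 = 5.279.
n = 5.279² + 3 = 27.87 + 3 = 30.9.
Round up.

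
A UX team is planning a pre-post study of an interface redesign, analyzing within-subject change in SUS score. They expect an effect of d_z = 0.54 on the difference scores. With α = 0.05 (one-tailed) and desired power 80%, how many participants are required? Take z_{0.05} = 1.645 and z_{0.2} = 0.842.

For a paired (one-sample on differences) test: n = ((z_{α} + z_β) / d)².
z_{α} + z_β = 1.645 + 0.842 = 2.487.
n = (2.487 / 0.54)² = 4.606² = 21.21.
Round up.

n = 22 pairs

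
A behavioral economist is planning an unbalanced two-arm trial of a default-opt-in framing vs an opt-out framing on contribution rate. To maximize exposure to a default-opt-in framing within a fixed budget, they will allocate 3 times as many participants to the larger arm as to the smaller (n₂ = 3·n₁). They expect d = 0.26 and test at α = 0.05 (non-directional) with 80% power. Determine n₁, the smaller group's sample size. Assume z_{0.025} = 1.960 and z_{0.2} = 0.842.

n₁ = 155

With allocation ratio k = n₂/n₁ = 3, Var(x̄₁−x̄₂) = σ²(1/n₁ + 1/(k·n₁)) = σ²·(k+1)/(k·n₁).
So n₁ = (1 + 1/k)·((z_{α/2} + z_β)/d)² = 1.333 × (2.802/0.26)².
n₁ = 1.333 × 116.14 = 154.9.
Round up: n₁ = 155, giving n₂ = 3 × 155 = 465.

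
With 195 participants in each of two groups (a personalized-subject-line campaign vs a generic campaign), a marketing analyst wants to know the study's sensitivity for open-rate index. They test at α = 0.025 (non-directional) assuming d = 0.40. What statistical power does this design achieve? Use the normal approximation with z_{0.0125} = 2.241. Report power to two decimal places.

power ≈ 0.96

For two equal groups, power = Φ(d·√(n/2) − z_{α/2}).
d·√(n/2) = 0.40 × √(195/2) = 0.40 × 9.874 = 3.950.
z_β = 3.950 − 2.241 = 1.709.
Power = Φ(1.709) = 0.956.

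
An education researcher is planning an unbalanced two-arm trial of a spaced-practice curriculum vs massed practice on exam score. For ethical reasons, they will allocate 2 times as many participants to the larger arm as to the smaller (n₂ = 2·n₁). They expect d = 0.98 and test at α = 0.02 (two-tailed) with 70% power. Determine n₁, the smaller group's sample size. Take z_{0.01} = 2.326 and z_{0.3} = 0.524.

n₁ = 13

With allocation ratio k = n₂/n₁ = 2, Var(x̄₁−x̄₂) = σ²(1/n₁ + 1/(k·n₁)) = σ²·(k+1)/(k·n₁).
So n₁ = (1 + 1/k)·((z_{α/2} + z_β)/d)² = 1.500 × (2.850/0.98)².
n₁ = 1.500 × 8.46 = 12.7.
Round up: n₁ = 13, giving n₂ = 2 × 13 = 26.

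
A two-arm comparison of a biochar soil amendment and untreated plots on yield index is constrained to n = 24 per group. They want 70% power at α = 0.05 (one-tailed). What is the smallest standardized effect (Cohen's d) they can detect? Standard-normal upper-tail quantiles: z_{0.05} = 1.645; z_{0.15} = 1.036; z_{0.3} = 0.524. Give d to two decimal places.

d_min ≈ 0.63

For two independent groups of n = 24 each: d_min = (z_{α} + z_β)·√(2/n).
z-sum = 1.645 + 0.524 = 2.169.
d_min = 2.169 × √(2/24) = 2.169 × 0.2887 = 0.626.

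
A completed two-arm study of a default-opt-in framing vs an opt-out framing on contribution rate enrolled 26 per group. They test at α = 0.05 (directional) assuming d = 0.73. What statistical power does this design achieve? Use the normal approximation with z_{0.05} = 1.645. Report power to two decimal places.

power ≈ 0.84

For two equal groups, power = Φ(d·√(n/2) − z_{α}).
d·√(n/2) = 0.73 × √(26/2) = 0.73 × 3.606 = 2.632.
z_β = 2.632 − 1.645 = 0.987.
Power = Φ(0.987) = 0.838.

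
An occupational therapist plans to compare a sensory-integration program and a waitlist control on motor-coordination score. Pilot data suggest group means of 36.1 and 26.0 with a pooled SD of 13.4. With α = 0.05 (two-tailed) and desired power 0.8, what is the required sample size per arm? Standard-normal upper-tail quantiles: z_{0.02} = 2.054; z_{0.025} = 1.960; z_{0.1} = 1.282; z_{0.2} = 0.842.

Cohen's d = |M₁ − M₂| / SD_pooled = |36.1 − 26.0| / 13.4 = 10.1 / 13.4 = 0.754.
For two independent groups with equal n: n = 2·((z_{α/2} + z_β) / d)².
z_{α/2} + z_β = 1.960 + 0.842 = 2.802.
n = 2 × (2.802 / 0.754)² = 2 × 3.716² = 2 × 13.81 = 27.6.
Round up to the next whole participant.

n = 28 per group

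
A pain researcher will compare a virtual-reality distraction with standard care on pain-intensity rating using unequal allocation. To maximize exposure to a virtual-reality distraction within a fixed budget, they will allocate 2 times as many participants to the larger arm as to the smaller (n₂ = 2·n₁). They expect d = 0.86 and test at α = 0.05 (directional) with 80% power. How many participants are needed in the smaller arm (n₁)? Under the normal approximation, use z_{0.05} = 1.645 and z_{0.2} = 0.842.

With allocation ratio k = n₂/n₁ = 2, Var(x̄₁−x̄₂) = σ²(1/n₁ + 1/(k·n₁)) = σ²·(k+1)/(k·n₁).
So n₁ = (1 + 1/k)·((z_{α} + z_β)/d)² = 1.500 × (2.487/0.86)².
n₁ = 1.500 × 8.36 = 12.5.
Round up: n₁ = 13, giving n₂ = 2 × 13 = 26.

n₁ = 13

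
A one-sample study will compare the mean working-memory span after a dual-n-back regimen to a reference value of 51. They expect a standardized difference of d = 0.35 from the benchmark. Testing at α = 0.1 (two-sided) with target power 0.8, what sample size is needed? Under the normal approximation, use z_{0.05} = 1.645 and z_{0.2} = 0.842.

n = 51

For a one-sample test: n = ((z_{α/2} + z_β) / d)².
z_{α/2} + z_β = 1.645 + 0.842 = 2.487.
n = (2.487 / 0.35)² = 7.106² = 50.49.
Round up.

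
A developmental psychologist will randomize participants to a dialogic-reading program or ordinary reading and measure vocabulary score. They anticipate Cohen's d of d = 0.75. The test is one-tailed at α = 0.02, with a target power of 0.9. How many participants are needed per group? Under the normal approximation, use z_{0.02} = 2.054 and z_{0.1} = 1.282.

For two independent groups with equal n: n = 2·((z_{α} + z_β) / d)².
z_{α} + z_β = 2.054 + 1.282 = 3.336.
n = 2 × (3.336 / 0.75)² = 2 × 4.448² = 2 × 19.78 = 39.6.
Round up to the next whole participant.

n = 40 per group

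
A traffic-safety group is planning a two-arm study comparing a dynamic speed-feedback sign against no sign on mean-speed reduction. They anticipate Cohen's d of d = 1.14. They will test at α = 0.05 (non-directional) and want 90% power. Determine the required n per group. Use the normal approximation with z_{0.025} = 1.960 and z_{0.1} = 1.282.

n = 17 per group

For two independent groups with equal n: n = 2·((z_{α/2} + z_β) / d)².
z_{α/2} + z_β = 1.960 + 1.282 = 3.242.
n = 2 × (3.242 / 1.14)² = 2 × 2.844² = 2 × 8.09 = 16.2.
Round up to the next whole participant.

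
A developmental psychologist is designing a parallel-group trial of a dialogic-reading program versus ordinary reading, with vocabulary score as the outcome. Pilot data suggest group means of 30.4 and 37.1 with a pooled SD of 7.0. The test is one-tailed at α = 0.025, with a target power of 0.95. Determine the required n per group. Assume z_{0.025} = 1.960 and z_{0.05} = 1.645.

n = 29 per group

Cohen's d = |M₁ − M₂| / SD_pooled = |30.4 − 37.1| / 7.0 = 6.7 / 7.0 = 0.957.
For two independent groups with equal n: n = 2·((z_{α} + z_β) / d)².
z_{α} + z_β = 1.960 + 1.645 = 3.605.
n = 2 × (3.605 / 0.957)² = 2 × 3.767² = 2 × 14.19 = 28.4.
Round up to the next whole participant.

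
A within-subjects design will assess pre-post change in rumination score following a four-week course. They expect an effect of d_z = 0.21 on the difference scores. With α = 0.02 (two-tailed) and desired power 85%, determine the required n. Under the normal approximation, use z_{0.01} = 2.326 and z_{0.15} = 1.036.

n = 257 pairs

For a paired (one-sample on differences) test: n = ((z_{α/2} + z_β) / d)².
z_{α/2} + z_β = 2.326 + 1.036 = 3.362.
n = (3.362 / 0.21)² = 16.010² = 256.30.
Round up.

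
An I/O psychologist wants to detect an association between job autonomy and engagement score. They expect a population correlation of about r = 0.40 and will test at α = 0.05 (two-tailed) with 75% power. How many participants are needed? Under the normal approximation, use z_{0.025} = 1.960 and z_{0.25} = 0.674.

Fisher's z: C = ½·ln((1+r)/(1−r)) = ½·ln(2.3333) = 0.4236.
n = ((z_{α/2} + z_β)/C)² + 3.
(1.960 + 0.674) / 0.4236 = 2.634 / 0.4236 = 6.218.
n = 6.218² + 3 = 38.67 + 3 = 41.7.
Round up.

n = 42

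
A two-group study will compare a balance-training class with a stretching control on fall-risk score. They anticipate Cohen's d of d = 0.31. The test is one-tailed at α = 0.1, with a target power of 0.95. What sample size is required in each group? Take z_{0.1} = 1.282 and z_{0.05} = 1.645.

For two independent groups with equal n: n = 2·((z_{α} + z_β) / d)².
z_{α} + z_β = 1.282 + 1.645 = 2.927.
n = 2 × (2.927 / 0.31)² = 2 × 9.442² = 2 × 89.15 = 178.3.
Round up to the next whole participant.

n = 179 per group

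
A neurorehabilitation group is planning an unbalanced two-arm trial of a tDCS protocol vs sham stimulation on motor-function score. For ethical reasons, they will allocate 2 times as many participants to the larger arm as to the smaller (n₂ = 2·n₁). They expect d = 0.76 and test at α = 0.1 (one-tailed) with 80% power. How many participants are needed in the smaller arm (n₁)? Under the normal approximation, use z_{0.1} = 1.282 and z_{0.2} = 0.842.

n₁ = 12

With allocation ratio k = n₂/n₁ = 2, Var(x̄₁−x̄₂) = σ²(1/n₁ + 1/(k·n₁)) = σ²·(k+1)/(k·n₁).
So n₁ = (1 + 1/k)·((z_{α} + z_β)/d)² = 1.500 × (2.124/0.76)².
n₁ = 1.500 × 7.81 = 11.7.
Round up: n₁ = 12, giving n₂ = 2 × 12 = 24.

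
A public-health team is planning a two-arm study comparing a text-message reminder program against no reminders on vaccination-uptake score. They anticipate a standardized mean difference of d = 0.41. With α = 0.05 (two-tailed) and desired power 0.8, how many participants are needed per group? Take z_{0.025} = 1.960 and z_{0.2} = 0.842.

For two independent groups with equal n: n = 2·((z_{α/2} + z_β) / d)².
z_{α/2} + z_β = 1.960 + 0.842 = 2.802.
n = 2 × (2.802 / 0.41)² = 2 × 6.834² = 2 × 46.71 = 93.4.
Round up to the next whole participant.

n = 94 per group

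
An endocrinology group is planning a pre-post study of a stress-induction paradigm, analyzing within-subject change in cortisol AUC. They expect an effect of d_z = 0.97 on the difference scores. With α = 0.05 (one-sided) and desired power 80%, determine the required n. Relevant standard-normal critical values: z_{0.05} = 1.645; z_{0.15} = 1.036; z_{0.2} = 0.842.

For a paired (one-sample on differences) test: n = ((z_{α} + z_β) / d)².
z_{α} + z_β = 1.645 + 0.842 = 2.487.
n = (2.487 / 0.97)² = 2.564² = 6.57.
Round up.

n = 7 pairs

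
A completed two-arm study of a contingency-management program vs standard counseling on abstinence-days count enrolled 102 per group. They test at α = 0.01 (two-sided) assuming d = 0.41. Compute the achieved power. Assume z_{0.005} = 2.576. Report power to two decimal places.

power ≈ 0.64

For two equal groups, power = Φ(d·√(n/2) − z_{α/2}).
d·√(n/2) = 0.41 × √(102/2) = 0.41 × 7.141 = 2.928.
z_β = 2.928 − 2.576 = 0.352.
Power = Φ(0.352) = 0.638.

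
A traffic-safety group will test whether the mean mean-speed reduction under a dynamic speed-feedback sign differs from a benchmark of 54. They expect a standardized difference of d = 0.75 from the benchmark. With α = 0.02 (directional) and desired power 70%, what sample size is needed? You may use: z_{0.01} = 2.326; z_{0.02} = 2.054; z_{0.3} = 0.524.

For a one-sample test: n = ((z_{α} + z_β) / d)².
z_{α} + z_β = 2.054 + 0.524 = 2.578.
n = (2.578 / 0.75)² = 3.437² = 11.82.
Round up.

n = 12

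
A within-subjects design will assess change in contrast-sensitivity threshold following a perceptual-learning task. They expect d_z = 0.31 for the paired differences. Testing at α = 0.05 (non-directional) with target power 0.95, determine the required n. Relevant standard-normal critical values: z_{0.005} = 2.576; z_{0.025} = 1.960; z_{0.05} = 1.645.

For a paired (one-sample on differences) test: n = ((z_{α/2} + z_β) / d)².
z_{α/2} + z_β = 1.960 + 1.645 = 3.605.
n = (3.605 / 0.31)² = 11.629² = 135.23.
Round up.

n = 136 pairs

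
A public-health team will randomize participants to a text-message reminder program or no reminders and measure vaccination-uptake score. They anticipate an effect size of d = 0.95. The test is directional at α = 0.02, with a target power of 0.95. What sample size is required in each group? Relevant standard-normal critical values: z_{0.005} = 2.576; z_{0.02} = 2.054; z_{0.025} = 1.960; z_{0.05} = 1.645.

For two independent groups with equal n: n = 2·((z_{α} + z_β) / d)².
z_{α} + z_β = 2.054 + 1.645 = 3.699.
n = 2 × (3.699 / 0.95)² = 2 × 3.894² = 2 × 15.16 = 30.3.
Round up to the next whole participant.

n = 31 per group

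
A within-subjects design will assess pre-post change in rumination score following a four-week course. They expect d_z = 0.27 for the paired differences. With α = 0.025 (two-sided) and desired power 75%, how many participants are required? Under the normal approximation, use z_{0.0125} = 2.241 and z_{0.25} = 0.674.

For a paired (one-sample on differences) test: n = ((z_{α/2} + z_β) / d)².
z_{α/2} + z_β = 2.241 + 0.674 = 2.915.
n = (2.915 / 0.27)² = 10.796² = 116.56.
Round up.

n = 117 pairs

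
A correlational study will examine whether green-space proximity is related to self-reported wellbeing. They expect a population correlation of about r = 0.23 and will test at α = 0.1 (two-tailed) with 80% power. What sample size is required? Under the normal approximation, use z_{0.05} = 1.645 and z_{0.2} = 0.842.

Fisher's z: C = ½·ln((1+r)/(1−r)) = ½·ln(1.5974) = 0.2342.
n = ((z_{α/2} + z_β)/C)² + 3.
(1.645 + 0.842) / 0.2342 = 2.487 / 0.2342 = 10.619.
n = 10.619² + 3 = 112.77 + 3 = 115.8.
Round up.

n = 116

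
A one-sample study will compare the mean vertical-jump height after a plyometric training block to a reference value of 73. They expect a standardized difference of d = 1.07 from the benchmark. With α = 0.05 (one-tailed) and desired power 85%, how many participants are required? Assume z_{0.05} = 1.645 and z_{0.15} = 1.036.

For a one-sample test: n = ((z_{α} + z_β) / d)².
z_{α} + z_β = 1.645 + 1.036 = 2.681.
n = (2.681 / 1.07)² = 2.506² = 6.28.
Round up.

n = 7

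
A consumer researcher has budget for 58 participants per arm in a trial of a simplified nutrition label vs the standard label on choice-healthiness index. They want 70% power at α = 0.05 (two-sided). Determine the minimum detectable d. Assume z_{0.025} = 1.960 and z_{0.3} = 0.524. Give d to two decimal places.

For two independent groups of n = 58 each: d_min = (z_{α/2} + z_β)·√(2/n).
z-sum = 1.960 + 0.524 = 2.484.
d_min = 2.484 × √(2/58) = 2.484 × 0.1857 = 0.461.

d_min ≈ 0.46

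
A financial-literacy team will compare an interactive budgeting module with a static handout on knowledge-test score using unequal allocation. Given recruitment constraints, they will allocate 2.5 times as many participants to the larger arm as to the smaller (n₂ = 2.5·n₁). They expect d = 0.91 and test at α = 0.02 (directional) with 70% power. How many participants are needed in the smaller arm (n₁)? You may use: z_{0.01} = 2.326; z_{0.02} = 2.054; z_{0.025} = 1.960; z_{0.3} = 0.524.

n₁ = 12

With allocation ratio k = n₂/n₁ = 2.5, Var(x̄₁−x̄₂) = σ²(1/n₁ + 1/(k·n₁)) = σ²·(k+1)/(k·n₁).
So n₁ = (1 + 1/k)·((z_{α} + z_β)/d)² = 1.400 × (2.578/0.91)².
n₁ = 1.400 × 8.03 = 11.2.
Round up: n₁ = 12, giving n₂ = 2.5 × 12 = 30.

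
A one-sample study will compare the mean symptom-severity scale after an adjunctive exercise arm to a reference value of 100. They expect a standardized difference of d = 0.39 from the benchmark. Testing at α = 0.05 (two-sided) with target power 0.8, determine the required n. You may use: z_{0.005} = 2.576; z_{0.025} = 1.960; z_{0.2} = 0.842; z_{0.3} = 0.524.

n = 52

For a one-sample test: n = ((z_{α/2} + z_β) / d)².
z_{α/2} + z_β = 1.960 + 0.842 = 2.802.
n = (2.802 / 0.39)² = 7.185² = 51.62.
Round up.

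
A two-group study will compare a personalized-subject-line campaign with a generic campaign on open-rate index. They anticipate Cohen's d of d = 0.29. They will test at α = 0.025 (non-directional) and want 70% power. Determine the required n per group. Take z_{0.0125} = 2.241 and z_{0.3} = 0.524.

n = 182 per group

For two independent groups with equal n: n = 2·((z_{α/2} + z_β) / d)².
z_{α/2} + z_β = 2.241 + 0.524 = 2.765.
n = 2 × (2.765 / 0.29)² = 2 × 9.534² = 2 × 90.91 = 181.8.
Round up to the next whole participant.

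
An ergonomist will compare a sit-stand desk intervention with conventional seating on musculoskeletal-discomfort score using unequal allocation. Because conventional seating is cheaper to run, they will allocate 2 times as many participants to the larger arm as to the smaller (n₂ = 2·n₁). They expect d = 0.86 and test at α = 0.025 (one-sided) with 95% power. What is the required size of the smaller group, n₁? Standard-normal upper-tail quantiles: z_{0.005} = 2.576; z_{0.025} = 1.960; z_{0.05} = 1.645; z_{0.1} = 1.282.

With allocation ratio k = n₂/n₁ = 2, Var(x̄₁−x̄₂) = σ²(1/n₁ + 1/(k·n₁)) = σ²·(k+1)/(k·n₁).
So n₁ = (1 + 1/k)·((z_{α} + z_β)/d)² = 1.500 × (3.605/0.86)².
n₁ = 1.500 × 17.57 = 26.4.
Round up: n₁ = 27, giving n₂ = 2 × 27 = 54.

n₁ = 27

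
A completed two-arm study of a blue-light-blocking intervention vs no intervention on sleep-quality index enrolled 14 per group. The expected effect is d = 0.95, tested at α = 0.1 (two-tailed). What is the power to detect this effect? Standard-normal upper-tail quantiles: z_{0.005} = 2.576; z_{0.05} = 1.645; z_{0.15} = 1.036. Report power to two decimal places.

power ≈ 0.81

For two equal groups, power = Φ(d·√(n/2) − z_{α/2}).
d·√(n/2) = 0.95 × √(14/2) = 0.95 × 2.646 = 2.513.
z_β = 2.513 − 1.645 = 0.868.
Power = Φ(0.868) = 0.807.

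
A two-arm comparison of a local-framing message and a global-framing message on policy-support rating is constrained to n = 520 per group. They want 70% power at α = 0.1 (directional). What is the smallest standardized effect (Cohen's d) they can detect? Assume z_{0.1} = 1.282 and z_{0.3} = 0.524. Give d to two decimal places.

For two independent groups of n = 520 each: d_min = (z_{α} + z_β)·√(2/n).
z-sum = 1.282 + 0.524 = 1.806.
d_min = 1.806 × √(2/520) = 1.806 × 0.0620 = 0.112.

d_min ≈ 0.11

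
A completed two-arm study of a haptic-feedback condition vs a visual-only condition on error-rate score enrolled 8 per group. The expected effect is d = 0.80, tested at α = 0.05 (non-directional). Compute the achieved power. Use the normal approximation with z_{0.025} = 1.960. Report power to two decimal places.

power ≈ 0.36

For two equal groups, power = Φ(d·√(n/2) − z_{α/2}).
d·√(n/2) = 0.80 × √(8/2) = 0.80 × 2.000 = 1.600.
z_β = 1.600 − 1.960 = -0.360.
Power = Φ(-0.360) = 0.359.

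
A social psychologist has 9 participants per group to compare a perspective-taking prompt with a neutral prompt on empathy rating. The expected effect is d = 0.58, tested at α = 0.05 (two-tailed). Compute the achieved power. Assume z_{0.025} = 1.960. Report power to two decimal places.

For two equal groups, power = Φ(d·√(n/2) − z_{α/2}).
d·√(n/2) = 0.58 × √(9/2) = 0.58 × 2.121 = 1.230.
z_β = 1.230 − 1.960 = -0.730.
Power = Φ(-0.730) = 0.233.

power ≈ 0.23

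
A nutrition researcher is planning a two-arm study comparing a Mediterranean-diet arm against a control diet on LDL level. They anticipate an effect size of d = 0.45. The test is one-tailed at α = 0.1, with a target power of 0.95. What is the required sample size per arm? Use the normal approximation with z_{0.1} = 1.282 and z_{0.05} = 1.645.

For two independent groups with equal n: n = 2·((z_{α} + z_β) / d)².
z_{α} + z_β = 1.282 + 1.645 = 2.927.
n = 2 × (2.927 / 0.45)² = 2 × 6.504² = 2 × 42.31 = 84.6.
Round up to the next whole participant.

n = 85 per group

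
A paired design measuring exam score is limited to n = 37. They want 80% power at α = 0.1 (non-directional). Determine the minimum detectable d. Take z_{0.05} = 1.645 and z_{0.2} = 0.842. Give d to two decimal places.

For a single sample (or paired design) of n = 37: d_min = (z_{α/2} + z_β)/√n.
z-sum = 1.645 + 0.842 = 2.487.
d_min = 2.487 / √37 = 2.487 / 6.083 = 0.409.

d_min ≈ 0.41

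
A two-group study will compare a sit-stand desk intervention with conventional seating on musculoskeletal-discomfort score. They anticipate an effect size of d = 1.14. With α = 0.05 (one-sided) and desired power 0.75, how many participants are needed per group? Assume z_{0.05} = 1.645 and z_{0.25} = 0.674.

n = 9 per group

For two independent groups with equal n: n = 2·((z_{α} + z_β) / d)².
z_{α} + z_β = 1.645 + 0.674 = 2.319.
n = 2 × (2.319 / 1.14)² = 2 × 2.034² = 2 × 4.14 = 8.3.
Round up to the next whole participant.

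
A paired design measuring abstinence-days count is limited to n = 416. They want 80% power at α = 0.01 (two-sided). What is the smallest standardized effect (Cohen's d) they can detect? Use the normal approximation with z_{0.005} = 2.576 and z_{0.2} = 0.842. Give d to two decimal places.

For a single sample (or paired design) of n = 416: d_min = (z_{α/2} + z_β)/√n.
z-sum = 2.576 + 0.842 = 3.418.
d_min = 3.418 / √416 = 3.418 / 20.396 = 0.168.

d_min ≈ 0.17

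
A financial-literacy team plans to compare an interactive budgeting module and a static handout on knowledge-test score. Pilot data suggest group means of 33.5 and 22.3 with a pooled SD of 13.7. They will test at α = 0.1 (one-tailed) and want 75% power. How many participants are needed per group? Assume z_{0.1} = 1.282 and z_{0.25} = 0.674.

n = 12 per group

Cohen's d = |M₁ − M₂| / SD_pooled = |33.5 − 22.3| / 13.7 = 11.2 / 13.7 = 0.818.
For two independent groups with equal n: n = 2·((z_{α} + z_β) / d)².
z_{α} + z_β = 1.282 + 0.674 = 1.956.
n = 2 × (1.956 / 0.818)² = 2 × 2.391² = 2 × 5.72 = 11.4.
Round up to the next whole participant.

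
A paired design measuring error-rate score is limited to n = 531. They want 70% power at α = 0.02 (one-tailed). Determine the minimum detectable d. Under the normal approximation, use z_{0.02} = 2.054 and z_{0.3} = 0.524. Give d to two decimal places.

d_min ≈ 0.11

For a single sample (or paired design) of n = 531: d_min = (z_{α} + z_β)/√n.
z-sum = 2.054 + 0.524 = 2.578.
d_min = 2.578 / √531 = 2.578 / 23.043 = 0.112.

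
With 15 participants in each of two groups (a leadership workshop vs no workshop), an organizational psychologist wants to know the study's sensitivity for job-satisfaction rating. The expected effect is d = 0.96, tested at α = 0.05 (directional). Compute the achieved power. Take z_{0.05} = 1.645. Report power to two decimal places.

power ≈ 0.84

For two equal groups, power = Φ(d·√(n/2) − z_{α}).
d·√(n/2) = 0.96 × √(15/2) = 0.96 × 2.739 = 2.629.
z_β = 2.629 − 1.645 = 0.984.
Power = Φ(0.984) = 0.837.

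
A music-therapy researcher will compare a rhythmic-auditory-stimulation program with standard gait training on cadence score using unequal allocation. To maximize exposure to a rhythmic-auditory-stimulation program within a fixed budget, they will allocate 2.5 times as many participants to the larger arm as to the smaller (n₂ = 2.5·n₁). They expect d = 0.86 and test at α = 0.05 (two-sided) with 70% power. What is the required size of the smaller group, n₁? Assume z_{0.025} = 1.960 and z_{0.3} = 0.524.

n₁ = 12

With allocation ratio k = n₂/n₁ = 2.5, Var(x̄₁−x̄₂) = σ²(1/n₁ + 1/(k·n₁)) = σ²·(k+1)/(k·n₁).
So n₁ = (1 + 1/k)·((z_{α/2} + z_β)/d)² = 1.400 × (2.484/0.86)².
n₁ = 1.400 × 8.34 = 11.7.
Round up: n₁ = 12, giving n₂ = 2.5 × 12 = 30.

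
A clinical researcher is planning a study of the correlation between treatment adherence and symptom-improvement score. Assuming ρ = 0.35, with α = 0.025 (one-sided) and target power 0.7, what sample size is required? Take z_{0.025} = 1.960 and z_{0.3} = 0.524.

Fisher's z: C = ½·ln((1+r)/(1−r)) = ½·ln(2.0769) = 0.3654.
n = ((z_{α} + z_β)/C)² + 3.
(1.960 + 0.524) / 0.3654 = 2.484 / 0.3654 = 6.798.
n = 6.798² + 3 = 46.21 + 3 = 49.2.
Round up.

n = 50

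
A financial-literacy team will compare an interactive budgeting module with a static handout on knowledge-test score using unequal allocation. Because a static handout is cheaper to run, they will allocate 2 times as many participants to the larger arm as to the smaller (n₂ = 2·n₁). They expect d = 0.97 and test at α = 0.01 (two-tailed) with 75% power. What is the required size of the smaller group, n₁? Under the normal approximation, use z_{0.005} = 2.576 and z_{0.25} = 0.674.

With allocation ratio k = n₂/n₁ = 2, Var(x̄₁−x̄₂) = σ²(1/n₁ + 1/(k·n₁)) = σ²·(k+1)/(k·n₁).
So n₁ = (1 + 1/k)·((z_{α/2} + z_β)/d)² = 1.500 × (3.250/0.97)².
n₁ = 1.500 × 11.23 = 16.8.
Round up: n₁ = 17, giving n₂ = 2 × 17 = 34.

n₁ = 17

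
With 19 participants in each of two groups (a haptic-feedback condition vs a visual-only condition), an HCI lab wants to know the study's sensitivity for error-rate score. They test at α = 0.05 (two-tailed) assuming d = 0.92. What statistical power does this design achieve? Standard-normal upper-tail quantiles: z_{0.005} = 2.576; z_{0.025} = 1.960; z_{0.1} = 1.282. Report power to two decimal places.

power ≈ 0.81

For two equal groups, power = Φ(d·√(n/2) − z_{α/2}).
d·√(n/2) = 0.92 × √(19/2) = 0.92 × 3.082 = 2.836.
z_β = 2.836 − 1.960 = 0.876.
Power = Φ(0.876) = 0.809.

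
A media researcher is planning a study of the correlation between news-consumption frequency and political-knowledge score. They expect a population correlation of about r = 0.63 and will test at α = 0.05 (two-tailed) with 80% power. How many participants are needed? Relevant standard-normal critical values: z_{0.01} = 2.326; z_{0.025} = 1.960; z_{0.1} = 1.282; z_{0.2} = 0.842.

Fisher's z: C = ½·ln((1+r)/(1−r)) = ½·ln(4.4054) = 0.7414.
n = ((z_{α/2} + z_β)/C)² + 3.
(1.960 + 0.842) / 0.7414 = 2.802 / 0.7414 = 3.779.
n = 3.779² + 3 = 14.28 + 3 = 17.3.
Round up.

n = 18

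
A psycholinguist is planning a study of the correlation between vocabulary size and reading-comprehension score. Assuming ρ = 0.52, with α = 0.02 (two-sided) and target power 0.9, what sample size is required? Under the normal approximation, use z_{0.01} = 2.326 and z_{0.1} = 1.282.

n = 43

Fisher's z: C = ½·ln((1+r)/(1−r)) = ½·ln(3.1667) = 0.5763.
n = ((z_{α/2} + z_β)/C)² + 3.
(2.326 + 1.282) / 0.5763 = 3.608 / 0.5763 = 6.261.
n = 6.261² + 3 = 39.20 + 3 = 42.2.
Round up.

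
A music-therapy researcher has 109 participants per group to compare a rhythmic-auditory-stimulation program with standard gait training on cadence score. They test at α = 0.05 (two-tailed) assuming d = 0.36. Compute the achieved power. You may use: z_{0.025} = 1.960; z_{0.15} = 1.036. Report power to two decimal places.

power ≈ 0.76

For two equal groups, power = Φ(d·√(n/2) − z_{α/2}).
d·√(n/2) = 0.36 × √(109/2) = 0.36 × 7.382 = 2.658.
z_β = 2.658 − 1.960 = 0.698.
Power = Φ(0.698) = 0.757.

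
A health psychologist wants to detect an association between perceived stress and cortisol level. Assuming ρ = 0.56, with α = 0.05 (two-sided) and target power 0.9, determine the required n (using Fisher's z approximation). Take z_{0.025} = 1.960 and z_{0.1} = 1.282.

Fisher's z: C = ½·ln((1+r)/(1−r)) = ½·ln(3.5455) = 0.6328.
n = ((z_{α/2} + z_β)/C)² + 3.
(1.960 + 1.282) / 0.6328 = 3.242 / 0.6328 = 5.123.
n = 5.123² + 3 = 26.25 + 3 = 29.2.
Round up.

n = 30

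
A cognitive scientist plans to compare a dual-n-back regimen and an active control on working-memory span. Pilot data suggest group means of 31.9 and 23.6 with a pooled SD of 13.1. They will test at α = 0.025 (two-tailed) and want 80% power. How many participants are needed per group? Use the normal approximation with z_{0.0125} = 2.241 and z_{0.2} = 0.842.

Cohen's d = |M₁ − M₂| / SD_pooled = |31.9 − 23.6| / 13.1 = 8.3 / 13.1 = 0.634.
For two independent groups with equal n: n = 2·((z_{α/2} + z_β) / d)².
z_{α/2} + z_β = 2.241 + 0.842 = 3.083.
n = 2 × (3.083 / 0.634)² = 2 × 4.863² = 2 × 23.65 = 47.3.
Round up to the next whole participant.

n = 48 per group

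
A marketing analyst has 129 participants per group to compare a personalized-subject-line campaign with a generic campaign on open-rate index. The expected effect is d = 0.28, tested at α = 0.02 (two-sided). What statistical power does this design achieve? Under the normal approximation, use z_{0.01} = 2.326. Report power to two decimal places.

For two equal groups, power = Φ(d·√(n/2) − z_{α/2}).
d·√(n/2) = 0.28 × √(129/2) = 0.28 × 8.031 = 2.249.
z_β = 2.249 − 2.326 = -0.077.
Power = Φ(-0.077) = 0.469.

power ≈ 0.47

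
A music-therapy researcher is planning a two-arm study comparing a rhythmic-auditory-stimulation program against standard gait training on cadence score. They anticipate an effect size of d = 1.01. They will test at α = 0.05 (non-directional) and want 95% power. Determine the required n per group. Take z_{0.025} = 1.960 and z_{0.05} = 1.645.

n = 26 per group

For two independent groups with equal n: n = 2·((z_{α/2} + z_β) / d)².
z_{α/2} + z_β = 1.960 + 1.645 = 3.605.
n = 2 × (3.605 / 1.01)² = 2 × 3.569² = 2 × 12.74 = 25.5.
Round up to the next whole participant.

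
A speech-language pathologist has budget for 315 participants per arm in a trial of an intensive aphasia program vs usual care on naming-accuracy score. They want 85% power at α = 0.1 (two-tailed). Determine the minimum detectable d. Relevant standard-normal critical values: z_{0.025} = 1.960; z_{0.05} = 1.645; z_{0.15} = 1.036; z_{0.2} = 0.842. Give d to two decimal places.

For two independent groups of n = 315 each: d_min = (z_{α/2} + z_β)·√(2/n).
z-sum = 1.645 + 1.036 = 2.681.
d_min = 2.681 × √(2/315) = 2.681 × 0.0797 = 0.214.

d_min ≈ 0.21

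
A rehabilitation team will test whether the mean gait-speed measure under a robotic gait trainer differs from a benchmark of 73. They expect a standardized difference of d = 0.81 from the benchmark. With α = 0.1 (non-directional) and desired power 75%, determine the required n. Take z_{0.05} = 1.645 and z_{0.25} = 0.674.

n = 9

For a one-sample test: n = ((z_{α/2} + z_β) / d)².
z_{α/2} + z_β = 1.645 + 0.674 = 2.319.
n = (2.319 / 0.81)² = 2.863² = 8.20.
Round up.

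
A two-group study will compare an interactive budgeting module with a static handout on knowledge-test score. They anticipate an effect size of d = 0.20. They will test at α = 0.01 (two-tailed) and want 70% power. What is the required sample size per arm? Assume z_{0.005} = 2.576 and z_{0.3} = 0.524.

For two independent groups with equal n: n = 2·((z_{α/2} + z_β) / d)².
z_{α/2} + z_β = 2.576 + 0.524 = 3.100.
n = 2 × (3.100 / 0.20)² = 2 × 15.500² = 2 × 240.25 = 480.5.
Round up to the next whole participant.

n = 481 per group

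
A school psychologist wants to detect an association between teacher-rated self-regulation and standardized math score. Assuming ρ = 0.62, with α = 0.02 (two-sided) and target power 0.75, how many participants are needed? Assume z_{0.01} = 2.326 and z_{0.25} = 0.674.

n = 21

Fisher's z: C = ½·ln((1+r)/(1−r)) = ½·ln(4.2632) = 0.7250.
n = ((z_{α/2} + z_β)/C)² + 3.
(2.326 + 0.674) / 0.7250 = 3.000 / 0.7250 = 4.138.
n = 4.138² + 3 = 17.12 + 3 = 20.1.
Round up.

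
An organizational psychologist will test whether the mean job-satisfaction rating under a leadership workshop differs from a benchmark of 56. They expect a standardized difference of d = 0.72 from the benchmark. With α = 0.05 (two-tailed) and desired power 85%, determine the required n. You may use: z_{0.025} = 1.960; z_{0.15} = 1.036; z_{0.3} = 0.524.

n = 18

For a one-sample test: n = ((z_{α/2} + z_β) / d)².
z_{α/2} + z_β = 1.960 + 1.036 = 2.996.
n = (2.996 / 0.72)² = 4.161² = 17.31.
Round up.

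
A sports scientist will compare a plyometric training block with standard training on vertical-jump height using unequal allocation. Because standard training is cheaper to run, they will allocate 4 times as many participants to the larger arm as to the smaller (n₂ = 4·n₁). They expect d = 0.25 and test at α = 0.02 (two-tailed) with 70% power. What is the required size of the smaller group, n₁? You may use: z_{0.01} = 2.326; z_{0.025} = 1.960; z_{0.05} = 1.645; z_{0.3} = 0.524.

n₁ = 163

With allocation ratio k = n₂/n₁ = 4, Var(x̄₁−x̄₂) = σ²(1/n₁ + 1/(k·n₁)) = σ²·(k+1)/(k·n₁).
So n₁ = (1 + 1/k)·((z_{α/2} + z_β)/d)² = 1.250 × (2.850/0.25)².
n₁ = 1.250 × 129.96 = 162.5.
Round up: n₁ = 163, giving n₂ = 4 × 163 = 652.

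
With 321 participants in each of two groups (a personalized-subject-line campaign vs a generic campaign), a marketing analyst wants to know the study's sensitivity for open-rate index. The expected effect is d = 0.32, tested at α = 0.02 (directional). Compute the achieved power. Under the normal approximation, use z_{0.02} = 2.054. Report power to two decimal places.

power ≈ 0.98

For two equal groups, power = Φ(d·√(n/2) − z_{α}).
d·√(n/2) = 0.32 × √(321/2) = 0.32 × 12.669 = 4.054.
z_β = 4.054 − 2.054 = 2.000.
Power = Φ(2.000) = 0.977.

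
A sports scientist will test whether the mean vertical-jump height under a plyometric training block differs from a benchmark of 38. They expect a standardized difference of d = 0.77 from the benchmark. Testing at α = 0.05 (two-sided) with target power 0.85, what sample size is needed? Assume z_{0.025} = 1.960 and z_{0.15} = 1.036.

For a one-sample test: n = ((z_{α/2} + z_β) / d)².
z_{α/2} + z_β = 1.960 + 1.036 = 2.996.
n = (2.996 / 0.77)² = 3.891² = 15.14.
Round up.

n = 16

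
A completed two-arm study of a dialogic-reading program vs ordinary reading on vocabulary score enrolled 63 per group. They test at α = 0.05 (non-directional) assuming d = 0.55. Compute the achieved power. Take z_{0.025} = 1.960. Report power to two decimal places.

power ≈ 0.87

For two equal groups, power = Φ(d·√(n/2) − z_{α/2}).
d·√(n/2) = 0.55 × √(63/2) = 0.55 × 5.612 = 3.087.
z_β = 3.087 − 1.960 = 1.127.
Power = Φ(1.127) = 0.870.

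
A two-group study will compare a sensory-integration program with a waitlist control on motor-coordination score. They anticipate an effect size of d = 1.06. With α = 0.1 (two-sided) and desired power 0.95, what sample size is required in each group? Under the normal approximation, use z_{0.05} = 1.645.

n = 20 per group

For two independent groups with equal n: n = 2·((z_{α/2} + z_β) / d)².
z_{α/2} + z_β = 1.645 + 1.645 = 3.290.
n = 2 × (3.290 / 1.06)² = 2 × 3.104² = 2 × 9.63 = 19.3.
Round up to the next whole participant.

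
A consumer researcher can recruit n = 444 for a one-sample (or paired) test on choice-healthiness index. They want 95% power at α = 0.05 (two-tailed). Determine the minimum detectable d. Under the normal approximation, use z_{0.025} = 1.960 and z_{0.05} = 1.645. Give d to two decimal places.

For a single sample (or paired design) of n = 444: d_min = (z_{α/2} + z_β)/√n.
z-sum = 1.960 + 1.645 = 3.605.
d_min = 3.605 / √444 = 3.605 / 21.071 = 0.171.

d_min ≈ 0.17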